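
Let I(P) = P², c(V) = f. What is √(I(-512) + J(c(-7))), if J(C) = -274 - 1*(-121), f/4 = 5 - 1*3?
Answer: √261991 ≈ 511.85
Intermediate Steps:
f = 8 (f = 4*(5 - 1*3) = 4*(5 - 3) = 4*2 = 8)
c(V) = 8
J(C) = -153 (J(C) = -274 + 121 = -153)
√(I(-512) + J(c(-7))) = √((-512)² - 153) = √(262144 - 153) = √261991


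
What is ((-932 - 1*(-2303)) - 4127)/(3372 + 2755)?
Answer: -2756/6127 ≈ -0.44981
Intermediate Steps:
((-932 - 1*(-2303)) - 4127)/(3372 + 2755) = ((-932 + 2303) - 4127)/6127 = (1371 - 4127)*(1/6127) = -2756*1/6127 = -2756/6127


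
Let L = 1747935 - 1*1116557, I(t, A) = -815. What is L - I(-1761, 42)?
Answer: 632193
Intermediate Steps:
L = 631378 (L = 1747935 - 1116557 = 631378)
L - I(-1761, 42) = 631378 - 1*(-815) = 631378 + 815 = 632193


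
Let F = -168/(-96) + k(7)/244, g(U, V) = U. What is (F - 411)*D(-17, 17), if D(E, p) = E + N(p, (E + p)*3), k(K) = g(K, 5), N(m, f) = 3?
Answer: 349475/61 ≈ 5729.1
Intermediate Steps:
k(K) = K
F = 217/122 (F = -168/(-96) + 7/244 = -168*(-1/96) + 7*(1/244) = 7/4 + 7/244 = 217/122 ≈ 1.7787)
D(E, p) = 3 + E (D(E, p) = E + 3 = 3 + E)
(F - 411)*D(-17, 17) = (217/122 - 411)*(3 - 17) = -49925/122*(-14) = 349475/61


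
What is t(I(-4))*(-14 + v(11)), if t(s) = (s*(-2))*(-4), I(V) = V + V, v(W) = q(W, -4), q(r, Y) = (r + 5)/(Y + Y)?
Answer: 1024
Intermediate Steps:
q(r, Y) = (5 + r)/(2*Y) (q(r, Y) = (5 + r)/((2*Y)) = (5 + r)*(1/(2*Y)) = (5 + r)/(2*Y))
v(W) = -5/8 - W/8 (v(W) = (½)*(5 + W)/(-4) = (½)*(-¼)*(5 + W) = -5/8 - W/8)
I(V) = 2*V
t(s) = 8*s (t(s) = -2*s*(-4) = 8*s)
t(I(-4))*(-14 + v(11)) = (8*(2*(-4)))*(-14 + (-5/8 - ⅛*11)) = (8*(-8))*(-14 + (-5/8 - 11/8)) = -64*(-14 - 2) = -64*(-16) = 1024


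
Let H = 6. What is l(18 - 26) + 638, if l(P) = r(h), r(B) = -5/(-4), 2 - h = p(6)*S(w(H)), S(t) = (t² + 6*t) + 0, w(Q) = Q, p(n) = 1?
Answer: 2557/4 ≈ 639.25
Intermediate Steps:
S(t) = t² + 6*t
h = -70 (h = 2 - 6*(6 + 6) = 2 - 6*12 = 2 - 72 = -70)
r(B) = 5/4 (r(B) = -5*(-¼) = 5/4)
l(P) = 5/4
l(18 - 26) + 638 = 5/4 + 638 = 2557/4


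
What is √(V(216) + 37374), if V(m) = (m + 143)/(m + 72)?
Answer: √21528142/24 ≈ 193.33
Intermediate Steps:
V(m) = (143 + m)/(72 + m)
√(V(216) + 37374) = √((143 + 216)/(72 + 216) + 37374) = √(359/288 + 37374) = √(10764071/288) = √21528142/24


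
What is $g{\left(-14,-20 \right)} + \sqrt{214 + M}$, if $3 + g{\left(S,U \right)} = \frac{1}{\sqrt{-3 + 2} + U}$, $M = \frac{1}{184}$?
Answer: $- \frac{1223}{401} - \frac{i}{401} + \frac{13 \sqrt{10718}}{92} \approx 11.579 - 0.0024938 i$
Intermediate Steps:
$M = \frac{1}{184} \approx 0.0054348$
$g{\left(S,U \right)} = -3 + \frac{1}{i + U}$ ($g{\left(S,U \right)} = -3 + \frac{1}{\sqrt{-3 + 2} + U} = -3 + \frac{1}{\sqrt{-1} + U} = -3 + \frac{1}{i + U}$)
$g{\left(-14,-20 \right)} + \sqrt{214 + M} = \frac{1 - 3 i - -60}{i - 20} + \sqrt{214 + \frac{1}{184}} = \frac{1 - 3 i + 60}{-20 + i} + \sqrt{\frac{39377}{184}} = \frac{-20 - i}{401} \left(61 - 3 i\right) + \frac{13 \sqrt{10718}}{92} = \frac{\left(-20 - i\right) \left(61 - 3 i\right)}{401} + \frac{13 \sqrt{10718}}{92} = \frac{13 \sqrt{10718}}{92} + \frac{\left(-20 - i\right) \left(61 - 3 i\right)}{401}$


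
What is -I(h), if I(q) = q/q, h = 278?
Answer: -1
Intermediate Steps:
I(q) = 1
-I(h) = -1*1 = -1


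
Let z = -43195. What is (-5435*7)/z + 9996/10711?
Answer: 167855443/92532329 ≈ 1.8140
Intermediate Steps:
(-5435*7)/z + 9996/10711 = -5435*7/(-43195) + 9996/10711 = -38045*(-1/43195) + 9996*(1/10711) = 7609/8639 + 9996/10711 = 167855443/92532329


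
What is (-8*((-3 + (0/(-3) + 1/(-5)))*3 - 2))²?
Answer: 215296/25 ≈ 8611.8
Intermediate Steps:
(-8*((-3 + (0/(-3) + 1/(-5)))*3 - 2))² = (-8*((-3 + (0*(-⅓) + 1*(-⅕)))*3 - 2))² = (-8*((-3 + (0 - ⅕))*3 - 2))² = (-8*((-3 - ⅕)*3 - 2))² = (-8*(-16/5*3 - 2))² = (-8*(-48/5 - 2))² = (-8*(-58/5))² = (464/5)² = 215296/25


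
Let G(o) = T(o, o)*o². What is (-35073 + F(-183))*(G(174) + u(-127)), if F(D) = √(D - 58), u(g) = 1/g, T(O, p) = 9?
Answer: -1213717544091/127 + 34605467*I*√241/127 ≈ -9.5568e+9 + 4.2301e+6*I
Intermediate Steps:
F(D) = √(-58 + D)
G(o) = 9*o²
(-35073 + F(-183))*(G(174) + u(-127)) = (-35073 + √(-58 - 183))*(9*174² + 1/(-127)) = (-35073 + √(-241))*(9*30276 - 1/127) = (-35073 + I*√241)*(272484 - 1/127) = (-35073 + I*√241)*(34605467/127) = -1213717544091/127 + 34605467*I*√241/127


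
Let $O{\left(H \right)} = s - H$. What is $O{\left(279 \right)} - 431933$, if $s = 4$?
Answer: $-432208$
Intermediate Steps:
$O{\left(H \right)} = 4 - H$
$O{\left(279 \right)} - 431933 = \left(4 - 279\right) - 431933 = -275 - 431933 = -432208$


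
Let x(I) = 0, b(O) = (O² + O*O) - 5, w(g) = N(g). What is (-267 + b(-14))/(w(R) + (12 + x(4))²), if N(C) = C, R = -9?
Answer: 8/9 ≈ 0.88889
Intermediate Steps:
w(g) = g
b(O) = -5 + 2*O² (b(O) = (O² + O²) - 5 = 2*O² - 5 = -5 + 2*O²)
(-267 + b(-14))/(w(R) + (12 + x(4))²) = (-267 + (-5 + 2*(-14)²))/(-9 + (12 + 0)²) = (-267 + (-5 + 2*196))/(-9 + 12²) = (-267 + (-5 + 392))/(-9 + 144) = (-267 + 387)/135 = 120*(1/135) = 8/9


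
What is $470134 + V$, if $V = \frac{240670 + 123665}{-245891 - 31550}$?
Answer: $\frac{130434082759}{277441} \approx 4.7013 \cdot 10^{5}$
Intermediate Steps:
$V = - \frac{364335}{277441}$ ($V = \frac{364335}{-277441} = 364335 \left(- \frac{1}{277441}\right) = - \frac{364335}{277441} \approx -1.3132$)
$470134 + V = 470134 - \frac{364335}{277441} = \frac{130434082759}{277441}$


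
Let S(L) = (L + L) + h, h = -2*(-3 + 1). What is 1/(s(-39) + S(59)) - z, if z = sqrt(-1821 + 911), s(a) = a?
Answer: 1/83 - I*sqrt(910) ≈ 0.012048 - 30.166*I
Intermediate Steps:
z = I*sqrt(910) (z = sqrt(-910) = I*sqrt(910) ≈ 30.166*I)
h = 4 (h = -2*(-2) = 4)
S(L) = 4 + 2*L (S(L) = (L + L) + 4 = 2*L + 4 = 4 + 2*L)
1/(s(-39) + S(59)) - z = 1/(-39 + (4 + 2*59)) - I*sqrt(910) = 1/(-39 + (4 + 118)) - I*sqrt(910) = 1/(-39 + 122) - I*sqrt(910) = 1/83 - I*sqrt(910)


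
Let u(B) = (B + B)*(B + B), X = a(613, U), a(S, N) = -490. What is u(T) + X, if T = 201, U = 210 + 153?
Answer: 161114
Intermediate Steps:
U = 363
X = -490
u(B) = 4*B**2 (u(B) = (2*B)*(2*B) = 4*B**2)
u(T) + X = 4*201**2 - 490 = 4*40401 - 490 = 161604 - 490 = 161114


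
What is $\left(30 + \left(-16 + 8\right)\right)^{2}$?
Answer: $484$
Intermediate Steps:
$\left(30 + \left(-16 + 8\right)\right)^{2} = \left(30 - 8\right)^{2} = 22^{2} = 484$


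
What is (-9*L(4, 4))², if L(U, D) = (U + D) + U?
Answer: 11664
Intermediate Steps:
L(U, D) = D + 2*U (L(U, D) = (D + U) + U = D + 2*U)
(-9*L(4, 4))² = (-9*(4 + 2*4))² = (-9*(4 + 8))² = (-9*12)² = (-108)² = 11664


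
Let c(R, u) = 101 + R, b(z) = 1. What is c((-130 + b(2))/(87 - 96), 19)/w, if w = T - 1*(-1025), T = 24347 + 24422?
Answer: 173/74691 ≈ 0.0023162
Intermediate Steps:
T = 48769
w = 49794 (w = 48769 - 1*(-1025) = 48769 + 1025 = 49794)
c((-130 + b(2))/(87 - 96), 19)/w = (101 + (-130 + 1)/(87 - 96))/49794 = (101 - 129/(-9))*(1/49794) = (101 - 129*(-1/9))*(1/49794) = (101 + 43/3)*(1/49794) = (346/3)*(1/49794) = 173/74691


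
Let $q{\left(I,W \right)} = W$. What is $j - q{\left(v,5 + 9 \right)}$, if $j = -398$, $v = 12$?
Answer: $-412$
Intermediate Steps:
$j - q{\left(v,5 + 9 \right)} = -398 - \left(5 + 9\right) = -398 - 14 = -412$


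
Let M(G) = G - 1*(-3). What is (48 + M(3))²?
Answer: 2916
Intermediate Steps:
M(G) = 3 + G (M(G) = G + 3 = 3 + G)
(48 + M(3))² = (48 + (3 + 3))² = (48 + 6)² = 54² = 2916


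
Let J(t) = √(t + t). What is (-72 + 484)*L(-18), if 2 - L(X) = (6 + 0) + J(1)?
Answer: -1648 - 412*√2 ≈ -2230.7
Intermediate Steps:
J(t) = √2*√t (J(t) = √(2*t) = √2*√t)
L(X) = -4 - √2 (L(X) = 2 - ((6 + 0) + √2*√1) = 2 - (6 + √2*1) = 2 - (6 + √2) = 2 + (-6 - √2) = -4 - √2)
(-72 + 484)*L(-18) = (-72 + 484)*(-4 - √2) = 412*(-4 - √2) = -1648 - 412*√2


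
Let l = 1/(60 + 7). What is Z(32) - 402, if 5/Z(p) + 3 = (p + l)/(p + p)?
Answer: -4330478/10719 ≈ -404.00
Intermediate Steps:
l = 1/67 ≈ 0.014925
Z(p) = 5/(-3 + (1/67 + p)/(2*p)) (Z(p) = 5/(-3 + (p + 1/67)/(p + p)) = 5/(-3 + (1/67 + p)/((2*p))) = 5/(-3 + (1/67 + p)*(1/(2*p))) = 5/(-3 + (1/67 + p)/(2*p)))
Z(32) - 402 = -670*32/(-1 + 335*32) - 402 = -670*32/(-1 + 10720) - 402 = -670*32/10719 - 402 = -670*32*1/10719 - 402 = -21440/10719 - 402 = -4330478/10719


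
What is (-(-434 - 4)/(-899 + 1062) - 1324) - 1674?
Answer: -488236/163 ≈ -2995.3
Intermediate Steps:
(-(-434 - 4)/(-899 + 1062) - 1324) - 1674 = (-(-438)/163 - 1324) - 1674 = (-1*(-438/163) - 1324) - 1674 = (438/163 - 1324) - 1674 = -215374/163 - 1674 = -488236/163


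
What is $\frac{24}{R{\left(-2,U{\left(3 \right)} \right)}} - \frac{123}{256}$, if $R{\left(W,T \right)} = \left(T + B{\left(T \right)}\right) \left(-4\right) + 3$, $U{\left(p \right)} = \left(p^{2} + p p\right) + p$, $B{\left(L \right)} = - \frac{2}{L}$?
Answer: $- \frac{337263}{433408} \approx -0.77816$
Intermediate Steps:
$U{\left(p \right)} = p + 2 p^{2}$ ($U{\left(p \right)} = \left(p^{2} + p^{2}\right) + p = 2 p^{2} + p = p + 2 p^{2}$)
$R{\left(W,T \right)} = 3 - 4 T + \frac{8}{T}$ ($R{\left(W,T \right)} = \left(T - \frac{2}{T}\right) \left(-4\right) + 3 = \left(- 4 T + \frac{8}{T}\right) + 3 = 3 - 4 T + \frac{8}{T}$)
$\frac{24}{R{\left(-2,U{\left(3 \right)} \right)}} - \frac{123}{256} = \frac{24}{3 - 4 \cdot 3 \left(1 + 2 \cdot 3\right) + \frac{8}{3 \left(1 + 2 \cdot 3\right)}} - \frac{123}{256} = \frac{24}{3 - 4 \cdot 3 \left(1 + 6\right) + \frac{8}{3 \left(1 + 6\right)}} - \frac{123}{256} = \frac{24}{3 - 4 \cdot 3 \cdot 7 + \frac{8}{3 \cdot 7}} - \frac{123}{256} = \frac{24}{3 - 84 + \frac{8}{21}} - \frac{123}{256} = \frac{24}{- \frac{1693}{21}} - \frac{123}{256} = 24 \left(- \frac{21}{1693}\right) - \frac{123}{256} = - \frac{504}{1693} - \frac{123}{256} = - \frac{337263}{433408}$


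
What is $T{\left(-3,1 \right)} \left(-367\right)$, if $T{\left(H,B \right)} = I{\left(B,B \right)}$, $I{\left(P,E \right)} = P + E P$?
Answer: $-734$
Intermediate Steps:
$T{\left(H,B \right)} = B \left(1 + B\right)$
$T{\left(-3,1 \right)} \left(-367\right) = 1 \left(1 + 1\right) \left(-367\right) = 1 \cdot 2 \left(-367\right) = 2 \left(-367\right) = -734$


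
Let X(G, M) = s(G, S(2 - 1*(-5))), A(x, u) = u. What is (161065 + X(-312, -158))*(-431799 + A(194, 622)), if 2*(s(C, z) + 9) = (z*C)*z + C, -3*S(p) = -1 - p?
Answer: -206694180844/3 ≈ -6.8898e+10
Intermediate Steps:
S(p) = ⅓ + p/3 (S(p) = -(-1 - p)/3 = ⅓ + p/3)
s(C, z) = -9 + C/2 + C*z²/2 (s(C, z) = -9 + ((z*C)*z + C)/2 = -9 + ((C*z)*z + C)/2 = -9 + (C*z² + C)/2 = -9 + (C + C*z²)/2 = -9 + (C/2 + C*z²/2) = -9 + C/2 + C*z²/2)
X(G, M) = -9 + 73*G/18 (X(G, M) = -9 + G/2 + G*(⅓ + (2 - 1*(-5))/3)²/2 = -9 + G/2 + G*(⅓ + (2 + 5)/3)²/2 = -9 + G/2 + G*(⅓ + (⅓)*7)²/2 = -9 + G/2 + G*(⅓ + 7/3)²/2 = -9 + G/2 + G*(8/3)²/2 = -9 + G/2 + (½)*G*(64/9) = -9 + G/2 + 32*G/9 = -9 + 73*G/18)
(161065 + X(-312, -158))*(-431799 + A(194, 622)) = (161065 + (-9 + (73/18)*(-312)))*(-431799 + 622) = (161065 + (-9 - 3796/3))*(-431177) = (161065 - 3823/3)*(-431177) = (479372/3)*(-431177) = -206694180844/3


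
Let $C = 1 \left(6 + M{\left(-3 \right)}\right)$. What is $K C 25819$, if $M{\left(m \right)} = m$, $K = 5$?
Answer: $387285$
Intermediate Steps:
$C = 3$ ($C = 1 \left(6 - 3\right) = 1 \cdot 3 = 3$)
$K C 25819 = 5 \cdot 3 \cdot 25819 = 15 \cdot 25819 = 387285$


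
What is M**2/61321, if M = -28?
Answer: 784/61321 ≈ 0.012785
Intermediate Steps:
M**2/61321 = (-28)**2/61321 = 784*(1/61321) = 784/61321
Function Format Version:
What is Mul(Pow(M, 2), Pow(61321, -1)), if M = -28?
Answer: Rational(784, 61321) ≈ 0.012785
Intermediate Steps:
Mul(Pow(M, 2), Pow(61321, -1)) = Mul(Pow(-28, 2), Pow(61321, -1)) = Mul(784, Rational(1, 61321)) = Rational(784, 61321)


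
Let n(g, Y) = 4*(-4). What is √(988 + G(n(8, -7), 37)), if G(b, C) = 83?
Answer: 3*√119 ≈ 32.726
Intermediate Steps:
n(g, Y) = -16
√(988 + G(n(8, -7), 37)) = √(988 + 83) = √1071 = 3*√119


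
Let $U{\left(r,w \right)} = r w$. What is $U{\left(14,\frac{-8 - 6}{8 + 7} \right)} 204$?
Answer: $- \frac{13328}{5} \approx -2665.6$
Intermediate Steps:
$U{\left(14,\frac{-8 - 6}{8 + 7} \right)} 204 = 14 \frac{-8 - 6}{8 + 7} \cdot 204 = 14 \left(- \frac{14}{15}\right) 204 = \left(- \frac{196}{15}\right) 204 = - \frac{13328}{5}$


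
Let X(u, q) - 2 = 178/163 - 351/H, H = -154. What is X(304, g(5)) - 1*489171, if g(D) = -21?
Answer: -12279035613/25102 ≈ -4.8917e+5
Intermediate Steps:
X(u, q) = 134829/25102 (X(u, q) = 2 + (178/163 - 351/(-154)) = 2 + (178*(1/163) - 351*(-1/154)) = 2 + (178/163 + 351/154) = 2 + 84625/25102 = 134829/25102)
X(304, g(5)) - 1*489171 = 134829/25102 - 1*489171 = 134829/25102 - 489171 = -12279035613/25102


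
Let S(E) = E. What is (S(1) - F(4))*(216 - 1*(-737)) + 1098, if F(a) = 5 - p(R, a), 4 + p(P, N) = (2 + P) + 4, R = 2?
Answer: 1098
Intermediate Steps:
p(P, N) = 2 + P (p(P, N) = -4 + ((2 + P) + 4) = -4 + (6 + P) = 2 + P)
F(a) = 1 (F(a) = 5 - (2 + 2) = 5 - 1*4 = 5 - 4 = 1)
(S(1) - F(4))*(216 - 1*(-737)) + 1098 = (1 - 1*1)*(216 - 1*(-737)) + 1098 = (1 - 1)*(216 + 737) + 1098 = 0*953 + 1098 = 0 + 1098 = 1098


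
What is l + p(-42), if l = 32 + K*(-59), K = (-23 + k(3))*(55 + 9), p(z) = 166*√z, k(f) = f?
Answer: 75552 + 166*I*√42 ≈ 75552.0 + 1075.8*I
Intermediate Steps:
K = -1280 (K = (-23 + 3)*(55 + 9) = -20*64 = -1280)
l = 75552 (l = 32 - 1280*(-59) = 32 + 75520 = 75552)
l + p(-42) = 75552 + 166*√(-42) = 75552 + 166*(I*√42) = 75552 + 166*I*√42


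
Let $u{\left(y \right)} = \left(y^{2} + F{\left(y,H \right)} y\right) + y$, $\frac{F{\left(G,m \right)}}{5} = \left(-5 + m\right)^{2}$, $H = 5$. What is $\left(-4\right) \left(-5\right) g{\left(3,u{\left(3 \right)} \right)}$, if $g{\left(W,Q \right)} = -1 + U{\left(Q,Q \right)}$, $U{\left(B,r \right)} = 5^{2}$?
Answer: $480$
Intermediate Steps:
$F{\left(G,m \right)} = 5 \left(-5 + m\right)^{2}$
$U{\left(B,r \right)} = 25$
$u{\left(y \right)} = y + y^{2}$ ($u{\left(y \right)} = \left(y^{2} + 5 \left(-5 + 5\right)^{2} y\right) + y = \left(y^{2} + 5 \cdot 0^{2} y\right) + y = \left(y^{2} + 5 \cdot 0 y\right) + y = \left(y^{2} + 0 y\right) + y = \left(y^{2} + 0\right) + y = y^{2} + y = y + y^{2}$)
$g{\left(W,Q \right)} = 24$ ($g{\left(W,Q \right)} = -1 + 25 = 24$)
$\left(-4\right) \left(-5\right) g{\left(3,u{\left(3 \right)} \right)} = \left(-4\right) \left(-5\right) 24 = 20 \cdot 24 = 480$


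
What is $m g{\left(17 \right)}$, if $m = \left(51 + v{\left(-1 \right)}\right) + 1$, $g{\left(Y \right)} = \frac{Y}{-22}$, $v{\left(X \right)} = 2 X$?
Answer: $- \frac{425}{11} \approx -38.636$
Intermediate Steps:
$g{\left(Y \right)} = - \frac{Y}{22}$ ($g{\left(Y \right)} = Y \left(- \frac{1}{22}\right) = - \frac{Y}{22}$)
$m = 50$ ($m = \left(51 + 2 \left(-1\right)\right) + 1 = \left(51 - 2\right) + 1 = 49 + 1 = 50$)
$m g{\left(17 \right)} = 50 \left(\left(- \frac{1}{22}\right) 17\right) = 50 \left(- \frac{17}{22}\right) = - \frac{425}{11}$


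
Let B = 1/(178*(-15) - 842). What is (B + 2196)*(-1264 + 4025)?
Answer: 21293801111/3512 ≈ 6.0632e+6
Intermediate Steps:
B = -1/3512 (B = 1/(-2670 - 842) = 1/(-3512) = -1/3512 ≈ -0.00028474)
(B + 2196)*(-1264 + 4025) = (-1/3512 + 2196)*(-1264 + 4025) = (7712351/3512)*2761 = 21293801111/3512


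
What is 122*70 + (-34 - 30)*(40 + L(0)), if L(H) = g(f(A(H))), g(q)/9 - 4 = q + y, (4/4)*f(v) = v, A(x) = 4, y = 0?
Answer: 1372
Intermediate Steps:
f(v) = v
g(q) = 36 + 9*q (g(q) = 36 + 9*(q + 0) = 36 + 9*q)
L(H) = 72 (L(H) = 36 + 9*4 = 36 + 36 = 72)
122*70 + (-34 - 30)*(40 + L(0)) = 122*70 + (-34 - 30)*(40 + 72) = 8540 - 64*112 = 8540 - 7168 = 1372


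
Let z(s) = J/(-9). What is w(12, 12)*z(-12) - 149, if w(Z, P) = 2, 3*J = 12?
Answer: -1349/9 ≈ -149.89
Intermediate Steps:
J = 4 (J = (⅓)*12 = 4)
z(s) = -4/9 (z(s) = 4/(-9) = 4*(-⅑) = -4/9)
w(12, 12)*z(-12) - 149 = 2*(-4/9) - 149 = -8/9 - 149 = -1349/9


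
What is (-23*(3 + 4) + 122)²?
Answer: 1521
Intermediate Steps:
(-23*(3 + 4) + 122)² = (-23*7 + 122)² = (-161 + 122)² = (-39)² = 1521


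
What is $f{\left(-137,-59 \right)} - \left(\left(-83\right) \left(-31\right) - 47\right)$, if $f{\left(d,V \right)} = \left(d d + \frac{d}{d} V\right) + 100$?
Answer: $16284$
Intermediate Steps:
$f{\left(d,V \right)} = 100 + V + d^{2}$ ($f{\left(d,V \right)} = \left(d^{2} + 1 V\right) + 100 = \left(d^{2} + V\right) + 100 = \left(V + d^{2}\right) + 100 = 100 + V + d^{2}$)
$f{\left(-137,-59 \right)} - \left(\left(-83\right) \left(-31\right) - 47\right) = \left(100 - 59 + \left(-137\right)^{2}\right) - \left(\left(-83\right) \left(-31\right) - 47\right) = \left(100 - 59 + 18769\right) - \left(2573 - 47\right) = 18810 - 2526 = 16284$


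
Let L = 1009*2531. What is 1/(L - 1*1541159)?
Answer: 1/1012620 ≈ 9.8754e-7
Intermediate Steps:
L = 2553779
1/(L - 1*1541159) = 1/(2553779 - 1*1541159) = 1/(2553779 - 1541159) = 1/1012620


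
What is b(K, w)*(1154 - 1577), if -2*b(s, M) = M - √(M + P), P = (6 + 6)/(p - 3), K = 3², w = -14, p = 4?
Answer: -2961 - 423*I*√2/2 ≈ -2961.0 - 299.11*I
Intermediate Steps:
K = 9
P = 12 (P = (6 + 6)/(4 - 3) = 12/1 = 12*1 = 12)
b(s, M) = √(12 + M)/2 - M/2 (b(s, M) = -(M - √(M + 12))/2 = -(M - √(12 + M))/2 = √(12 + M)/2 - M/2)
b(K, w)*(1154 - 1577) = (√(12 - 14)/2 - ½*(-14))*(1154 - 1577) = (√(-2)/2 + 7)*(-423) = ((I*√2)/2 + 7)*(-423) = (I*√2/2 + 7)*(-423) = (7 + I*√2/2)*(-423) = -2961 - 423*I*√2/2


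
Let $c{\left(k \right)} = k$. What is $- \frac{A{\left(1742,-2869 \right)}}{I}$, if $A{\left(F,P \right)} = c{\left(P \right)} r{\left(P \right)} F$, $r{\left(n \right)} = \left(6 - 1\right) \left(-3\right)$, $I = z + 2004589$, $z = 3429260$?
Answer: $- \frac{24988990}{1811283} \approx -13.796$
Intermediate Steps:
$I = 5433849$ ($I = 3429260 + 2004589 = 5433849$)
$r{\left(n \right)} = -15$ ($r{\left(n \right)} = 5 \left(-3\right) = -15$)
$A{\left(F,P \right)} = - 15 F P$ ($A{\left(F,P \right)} = P \left(-15\right) F = - 15 P F = - 15 F P$)
$- \frac{A{\left(1742,-2869 \right)}}{I} = - \frac{\left(-15\right) 1742 \left(-2869\right)}{5433849} = - \frac{74966970}{5433849} = \left(-1\right) \frac{24988990}{1811283} = - \frac{24988990}{1811283}$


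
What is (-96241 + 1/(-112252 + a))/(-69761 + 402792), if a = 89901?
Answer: -2151082592/7443575881 ≈ -0.28899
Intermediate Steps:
(-96241 + 1/(-112252 + a))/(-69761 + 402792) = (-96241 + 1/(-112252 + 89901))/(-69761 + 402792) = (-96241 + 1/(-22351))/333031 = (-96241 - 1/22351)*(1/333031) = -2151082592/22351*1/333031 = -2151082592/7443575881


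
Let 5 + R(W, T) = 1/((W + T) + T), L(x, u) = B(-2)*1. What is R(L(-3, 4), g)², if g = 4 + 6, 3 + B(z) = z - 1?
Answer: 4761/196 ≈ 24.291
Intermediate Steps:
B(z) = -4 + z (B(z) = -3 + (z - 1) = -3 + (-1 + z) = -4 + z)
L(x, u) = -6 (L(x, u) = (-4 - 2)*1 = -6*1 = -6)
g = 10
R(W, T) = -5 + 1/(W + 2*T) (R(W, T) = -5 + 1/((W + T) + T) = -5 + 1/((T + W) + T) = -5 + 1/(W + 2*T))
R(L(-3, 4), g)² = ((1 - 10*10 - 5*(-6))/(-6 + 2*10))² = ((1 - 100 + 30)/(-6 + 20))² = (-69/14)² = 4761/196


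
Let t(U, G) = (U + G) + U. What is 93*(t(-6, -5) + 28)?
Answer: 1023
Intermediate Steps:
t(U, G) = G + 2*U (t(U, G) = (G + U) + U = G + 2*U)
93*(t(-6, -5) + 28) = 93*((-5 + 2*(-6)) + 28) = 93*((-5 - 12) + 28) = 93*(-17 + 28) = 93*11 = 1023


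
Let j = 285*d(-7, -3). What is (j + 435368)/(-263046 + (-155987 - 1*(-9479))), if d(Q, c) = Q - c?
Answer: -217114/204777 ≈ -1.0602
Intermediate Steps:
j = -1140 (j = 285*(-7 - 1*(-3)) = 285*(-7 + 3) = 285*(-4) = -1140)
(j + 435368)/(-263046 + (-155987 - 1*(-9479))) = (-1140 + 435368)/(-263046 + (-155987 - 1*(-9479))) = 434228/(-263046 + (-155987 + 9479)) = 434228/(-263046 - 146508) = 434228/(-409554) = 434228*(-1/409554) = -217114/204777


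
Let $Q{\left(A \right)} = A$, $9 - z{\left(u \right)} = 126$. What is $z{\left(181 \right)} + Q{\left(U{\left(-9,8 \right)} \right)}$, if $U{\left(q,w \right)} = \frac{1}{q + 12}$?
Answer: $- \frac{350}{3} \approx -116.67$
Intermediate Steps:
$U{\left(q,w \right)} = \frac{1}{12 + q}$
$z{\left(u \right)} = -117$ ($z{\left(u \right)} = 9 - 126 = -117$)
$z{\left(181 \right)} + Q{\left(U{\left(-9,8 \right)} \right)} = -117 + \frac{1}{12 - 9} = -117 + \frac{1}{3} = - \frac{350}{3}$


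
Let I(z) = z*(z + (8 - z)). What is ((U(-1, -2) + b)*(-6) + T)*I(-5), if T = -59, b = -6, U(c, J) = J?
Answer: 440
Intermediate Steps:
I(z) = 8*z (I(z) = z*8 = 8*z)
((U(-1, -2) + b)*(-6) + T)*I(-5) = ((-2 - 6)*(-6) - 59)*(8*(-5)) = (-8*(-6) - 59)*(-40) = (48 - 59)*(-40) = -11*(-40) = 440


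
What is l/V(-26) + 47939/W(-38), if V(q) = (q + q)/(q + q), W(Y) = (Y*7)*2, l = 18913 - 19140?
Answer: -168703/532 ≈ -317.11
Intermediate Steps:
l = -227
W(Y) = 14*Y (W(Y) = (7*Y)*2 = 14*Y)
V(q) = 1 (V(q) = (2*q)/((2*q)) = (2*q)*(1/(2*q)) = 1)
l/V(-26) + 47939/W(-38) = -227/1 + 47939/((14*(-38))) = -227*1 + 47939/(-532) = -227 + 47939*(-1/532) = -227 - 47939/532 = -168703/532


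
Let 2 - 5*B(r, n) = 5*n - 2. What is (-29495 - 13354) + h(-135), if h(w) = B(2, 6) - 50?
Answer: -214521/5 ≈ -42904.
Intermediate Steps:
B(r, n) = ⅘ - n (B(r, n) = ⅖ - (5*n - 2)/5 = ⅖ - (-2 + 5*n)/5 = ⅖ + (⅖ - n) = ⅘ - n)
h(w) = -276/5 (h(w) = (⅘ - 1*6) - 50 = (⅘ - 6) - 50 = -26/5 - 50 = -276/5)
(-29495 - 13354) + h(-135) = (-29495 - 13354) - 276/5 = -42849 - 276/5 = -214521/5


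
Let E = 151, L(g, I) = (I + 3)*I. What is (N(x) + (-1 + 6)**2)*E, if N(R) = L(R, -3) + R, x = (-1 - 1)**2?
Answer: 4379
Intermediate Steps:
L(g, I) = I*(3 + I) (L(g, I) = (3 + I)*I = I*(3 + I))
x = 4 (x = (-2)**2 = 4)
N(R) = R (N(R) = -3*(3 - 3) + R = -3*0 + R = 0 + R = R)
(N(x) + (-1 + 6)**2)*E = (4 + (-1 + 6)**2)*151 = (4 + 5**2)*151 = (4 + 25)*151 = 29*151 = 4379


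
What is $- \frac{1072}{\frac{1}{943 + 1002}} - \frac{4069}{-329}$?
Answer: $- \frac{685974091}{329} \approx -2.085 \cdot 10^{6}$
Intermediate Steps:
$- \frac{1072}{\frac{1}{943 + 1002}} - \frac{4069}{-329} = - \frac{1072}{\frac{1}{1945}} - - \frac{4069}{329} = - 1072 \frac{1}{\frac{1}{1945}} + \frac{4069}{329} = \left(-1072\right) 1945 + \frac{4069}{329} = -2085040 + \frac{4069}{329} = - \frac{685974091}{329}$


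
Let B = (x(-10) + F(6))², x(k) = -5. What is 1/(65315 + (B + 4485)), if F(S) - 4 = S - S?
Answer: 1/69801 ≈ 1.4326e-5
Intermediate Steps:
F(S) = 4 (F(S) = 4 + (S - S) = 4 + 0 = 4)
B = 1 (B = (-5 + 4)² = (-1)² = 1)
1/(65315 + (B + 4485)) = 1/(65315 + (1 + 4485)) = 1/(65315 + 4486) = 1/69801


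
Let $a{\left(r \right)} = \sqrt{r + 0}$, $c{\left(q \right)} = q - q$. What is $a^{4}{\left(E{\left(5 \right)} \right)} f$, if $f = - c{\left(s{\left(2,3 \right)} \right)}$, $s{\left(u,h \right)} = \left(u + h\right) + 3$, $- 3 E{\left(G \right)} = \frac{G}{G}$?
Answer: $0$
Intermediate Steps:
$E{\left(G \right)} = - \frac{1}{3}$ ($E{\left(G \right)} = - \frac{G \frac{1}{G}}{3} = \left(- \frac{1}{3}\right) 1 = - \frac{1}{3}$)
$s{\left(u,h \right)} = 3 + h + u$ ($s{\left(u,h \right)} = \left(h + u\right) + 3 = 3 + h + u$)
$c{\left(q \right)} = 0$
$a{\left(r \right)} = \sqrt{r}$
$f = 0$ ($f = \left(-1\right) 0 = 0$)
$a^{4}{\left(E{\left(5 \right)} \right)} f = \left(\sqrt{- \frac{1}{3}}\right)^{4} \cdot 0 = \left(\frac{i \sqrt{3}}{3}\right)^{4} \cdot 0 = \frac{1}{9} \cdot 0 = 0$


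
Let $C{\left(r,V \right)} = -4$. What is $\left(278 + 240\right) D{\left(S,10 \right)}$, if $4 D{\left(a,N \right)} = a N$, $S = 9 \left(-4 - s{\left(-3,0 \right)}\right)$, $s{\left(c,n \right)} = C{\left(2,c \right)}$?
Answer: $0$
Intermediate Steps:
$s{\left(c,n \right)} = -4$
$S = 0$ ($S = 9 \left(-4 - -4\right) = 9 \left(-4 + 4\right) = 9 \cdot 0 = 0$)
$D{\left(a,N \right)} = \frac{N a}{4}$ ($D{\left(a,N \right)} = \frac{a N}{4} = \frac{N a}{4}$)
$\left(278 + 240\right) D{\left(S,10 \right)} = \left(278 + 240\right) \frac{1}{4} \cdot 10 \cdot 0 = 518 \cdot 0 = 0$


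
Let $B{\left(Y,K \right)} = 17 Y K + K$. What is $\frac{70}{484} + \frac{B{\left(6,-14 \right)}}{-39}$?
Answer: $\frac{350329}{9438} \approx 37.119$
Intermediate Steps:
$B{\left(Y,K \right)} = K + 17 K Y$ ($B{\left(Y,K \right)} = 17 K Y + K = K + 17 K Y$)
$\frac{70}{484} + \frac{B{\left(6,-14 \right)}}{-39} = \frac{70}{484} + \frac{\left(-14\right) \left(1 + 17 \cdot 6\right)}{-39} = 70 \cdot \frac{1}{484} + - 14 \left(1 + 102\right) \left(- \frac{1}{39}\right) = \frac{35}{242} + \left(-14\right) 103 \left(- \frac{1}{39}\right) = \frac{35}{242} - - \frac{1442}{39} = \frac{35}{242} + \frac{1442}{39} = \frac{350329}{9438}$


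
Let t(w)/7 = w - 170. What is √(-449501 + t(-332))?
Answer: 3*I*√50335 ≈ 673.06*I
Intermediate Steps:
t(w) = -1190 + 7*w (t(w) = 7*(w - 170) = 7*(-170 + w) = -1190 + 7*w)
√(-449501 + t(-332)) = √(-449501 + (-1190 + 7*(-332))) = √(-449501 + (-1190 - 2324)) = √(-449501 - 3514) = √(-453015) = 3*I*√50335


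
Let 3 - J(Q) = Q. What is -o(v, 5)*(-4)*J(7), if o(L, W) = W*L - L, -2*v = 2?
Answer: 64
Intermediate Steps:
v = -1 (v = -1/2*2 = -1)
o(L, W) = -L + L*W (o(L, W) = L*W - L = -L + L*W)
J(Q) = 3 - Q
-o(v, 5)*(-4)*J(7) = --(-1 + 5)*(-4)*(3 - 1*7) = --1*4*(-4)*(3 - 7) = -(-4*(-4))*(-4) = -16*(-4) = -1*(-64) = 64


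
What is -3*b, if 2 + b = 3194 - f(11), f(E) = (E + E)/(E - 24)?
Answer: -124554/13 ≈ -9581.1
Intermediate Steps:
f(E) = 2*E/(-24 + E) (f(E) = (2*E)/(-24 + E) = 2*E/(-24 + E))
b = 41518/13 (b = -2 + (3194 - 2*11/(-24 + 11)) = -2 + (3194 - 2*11/(-13)) = -2 + (3194 - 2*11*(-1)/13) = -2 + (3194 - 1*(-22/13)) = -2 + (3194 + 22/13) = -2 + 41544/13 = 41518/13 ≈ 3193.7)
-3*b = -3*41518/13 = -124554/13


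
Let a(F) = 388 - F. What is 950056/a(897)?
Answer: -950056/509 ≈ -1866.5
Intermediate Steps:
950056/a(897) = 950056/(388 - 1*897) = 950056/(388 - 897) = 950056/(-509) = 950056*(-1/509) = -950056/509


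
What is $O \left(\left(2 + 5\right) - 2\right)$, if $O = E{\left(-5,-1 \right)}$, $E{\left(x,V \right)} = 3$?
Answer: $15$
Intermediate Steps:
$O = 3$
$O \left(\left(2 + 5\right) - 2\right) = 3 \left(\left(2 + 5\right) - 2\right) = 3 \left(7 - 2\right) = 3 \cdot 5 = 15$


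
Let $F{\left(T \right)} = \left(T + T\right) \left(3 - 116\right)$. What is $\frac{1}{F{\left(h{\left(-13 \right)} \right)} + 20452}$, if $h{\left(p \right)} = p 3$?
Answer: $\frac{1}{29266} \approx 3.4169 \cdot 10^{-5}$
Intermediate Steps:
$h{\left(p \right)} = 3 p$
$F{\left(T \right)} = - 226 T$ ($F{\left(T \right)} = 2 T \left(-113\right) = - 226 T$)
$\frac{1}{F{\left(h{\left(-13 \right)} \right)} + 20452} = \frac{1}{- 226 \cdot 3 \left(-13\right) + 20452} = \frac{1}{\left(-226\right) \left(-39\right) + 20452} = \frac{1}{8814 + 20452} = \frac{1}{29266}$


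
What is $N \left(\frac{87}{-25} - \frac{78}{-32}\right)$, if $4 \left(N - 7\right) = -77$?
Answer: $\frac{20433}{1600} \approx 12.771$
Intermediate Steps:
$N = - \frac{49}{4}$ ($N = 7 + \frac{1}{4} \left(-77\right) = 7 - \frac{77}{4} = - \frac{49}{4} \approx -12.25$)
$N \left(\frac{87}{-25} - \frac{78}{-32}\right) = - \frac{49 \left(\frac{87}{-25} - \frac{78}{-32}\right)}{4} = - \frac{49 \left(87 \left(- \frac{1}{25}\right) - - \frac{39}{16}\right)}{4} = - \frac{49 \left(- \frac{87}{25} + \frac{39}{16}\right)}{4} = \left(- \frac{49}{4}\right) \left(- \frac{417}{400}\right) = \frac{20433}{1600}$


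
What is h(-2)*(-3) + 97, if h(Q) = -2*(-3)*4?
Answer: 25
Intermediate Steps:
h(Q) = 24 (h(Q) = 6*4 = 24)
h(-2)*(-3) + 97 = 24*(-3) + 97 = -72 + 97 = 25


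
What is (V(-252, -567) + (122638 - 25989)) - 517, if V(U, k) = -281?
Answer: 95851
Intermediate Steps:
(V(-252, -567) + (122638 - 25989)) - 517 = (-281 + (122638 - 25989)) - 517 = (-281 + 96649) - 517 = 96368 - 517 = 95851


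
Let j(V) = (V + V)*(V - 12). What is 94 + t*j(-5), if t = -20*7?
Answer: -23706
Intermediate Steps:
t = -140
j(V) = 2*V*(-12 + V) (j(V) = (2*V)*(-12 + V) = 2*V*(-12 + V))
94 + t*j(-5) = 94 - 280*(-5)*(-12 - 5) = 94 - 280*(-5)*(-17) = 94 - 140*170 = 94 - 23800 = -23706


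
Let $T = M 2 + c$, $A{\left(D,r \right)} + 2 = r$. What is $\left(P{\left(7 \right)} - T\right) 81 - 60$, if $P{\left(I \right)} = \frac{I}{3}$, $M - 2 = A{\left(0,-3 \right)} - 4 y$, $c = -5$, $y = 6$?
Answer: $4908$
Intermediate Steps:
$A{\left(D,r \right)} = -2 + r$
$M = -27$ ($M = 2 - 29 = -27$)
$P{\left(I \right)} = \frac{I}{3}$ ($P{\left(I \right)} = I \frac{1}{3} = \frac{I}{3}$)
$T = -59$ ($T = \left(-27\right) 2 - 5 = -54 - 5 = -59$)
$\left(P{\left(7 \right)} - T\right) 81 - 60 = \left(\frac{1}{3} \cdot 7 - -59\right) 81 - 60 = \left(\frac{7}{3} + 59\right) 81 - 60 = \frac{184}{3} \cdot 81 - 60 = 4968 - 60 = 4908$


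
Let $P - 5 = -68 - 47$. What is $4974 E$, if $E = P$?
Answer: $-547140$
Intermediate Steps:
$P = -110$ ($P = 5 - 115 = -110$)
$E = -110$
$4974 E = 4974 \left(-110\right) = -547140$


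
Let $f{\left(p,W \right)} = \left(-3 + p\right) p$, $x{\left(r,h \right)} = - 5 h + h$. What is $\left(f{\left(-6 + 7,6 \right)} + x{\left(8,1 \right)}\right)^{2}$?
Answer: $36$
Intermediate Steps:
$x{\left(r,h \right)} = - 4 h$
$f{\left(p,W \right)} = p \left(-3 + p\right)$
$\left(f{\left(-6 + 7,6 \right)} + x{\left(8,1 \right)}\right)^{2} = \left(\left(-6 + 7\right) \left(-3 + \left(-6 + 7\right)\right) - 4\right)^{2} = \left(1 \left(-3 + 1\right) - 4\right)^{2} = \left(1 \left(-2\right) - 4\right)^{2} = \left(-2 - 4\right)^{2} = \left(-6\right)^{2} = 36$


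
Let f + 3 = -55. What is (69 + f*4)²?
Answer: 26569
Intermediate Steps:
f = -58 (f = -3 - 55 = -58)
(69 + f*4)² = (69 - 58*4)² = (69 - 232)² = (-163)² = 26569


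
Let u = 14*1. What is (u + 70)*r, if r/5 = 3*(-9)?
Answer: -11340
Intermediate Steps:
u = 14
r = -135 (r = 5*(3*(-9)) = 5*(-27) = -135)
(u + 70)*r = (14 + 70)*(-135) = 84*(-135) = -11340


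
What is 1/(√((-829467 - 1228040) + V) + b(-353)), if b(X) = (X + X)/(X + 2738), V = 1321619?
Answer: -841905/2092948508618 - 5688225*I*√45993/1046474254309 ≈ -4.0226e-7 - 0.0011657*I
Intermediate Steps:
b(X) = 2*X/(2738 + X) (b(X) = (2*X)/(2738 + X) = 2*X/(2738 + X))
1/(√((-829467 - 1228040) + V) + b(-353)) = 1/(√((-829467 - 1228040) + 1321619) + 2*(-353)/(2738 - 353)) = 1/(√(-2057507 + 1321619) + 2*(-353)/2385) = 1/(√(-735888) + 2*(-353)*(1/2385)) = 1/(4*I*√45993 - 706/2385) = 1/(-706/2385 + 4*I*√45993)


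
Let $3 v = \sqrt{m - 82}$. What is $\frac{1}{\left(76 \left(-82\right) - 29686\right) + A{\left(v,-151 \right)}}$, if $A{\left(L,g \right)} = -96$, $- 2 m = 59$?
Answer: $- \frac{1}{36014} \approx -2.7767 \cdot 10^{-5}$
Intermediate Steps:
$m = - \frac{59}{2}$ ($m = \left(- \frac{1}{2}\right) 59 = - \frac{59}{2} \approx -29.5$)
$v = \frac{i \sqrt{446}}{6}$ ($v = \frac{\sqrt{- \frac{59}{2} - 82}}{3} = \frac{\sqrt{- \frac{223}{2}}}{3} = \frac{\frac{1}{2} i \sqrt{446}}{3} = \frac{i \sqrt{446}}{6} \approx 3.5198 i$)
$\frac{1}{\left(76 \left(-82\right) - 29686\right) + A{\left(v,-151 \right)}} = \frac{1}{\left(76 \left(-82\right) - 29686\right) - 96} = \frac{1}{\left(-6232 - 29686\right) - 96} = \frac{1}{-35918 - 96} = \frac{1}{-36014} = - \frac{1}{36014}$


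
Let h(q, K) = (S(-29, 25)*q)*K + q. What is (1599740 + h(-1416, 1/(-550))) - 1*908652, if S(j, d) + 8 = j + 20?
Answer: 189647764/275 ≈ 6.8963e+5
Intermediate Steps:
S(j, d) = 12 + j (S(j, d) = -8 + (j + 20) = -8 + (20 + j) = 12 + j)
h(q, K) = q - 17*K*q (h(q, K) = ((12 - 29)*q)*K + q = (-17*q)*K + q = -17*K*q + q = q - 17*K*q)
(1599740 + h(-1416, 1/(-550))) - 1*908652 = (1599740 - 1416*(1 - 17/(-550))) - 1*908652 = (1599740 - 1416*(1 - 17*(-1/550))) - 908652 = (1599740 - 1416*(1 + 17/550)) - 908652 = (1599740 - 1416*567/550) - 908652 = (1599740 - 401436/275) - 908652 = 439527064/275 - 908652 = 189647764/275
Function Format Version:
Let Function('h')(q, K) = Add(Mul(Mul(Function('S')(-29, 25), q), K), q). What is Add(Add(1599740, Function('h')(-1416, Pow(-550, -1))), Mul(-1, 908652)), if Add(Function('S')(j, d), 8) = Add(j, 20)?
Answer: Rational(189647764, 275) ≈ 6.8963e+5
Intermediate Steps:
Function('S')(j, d) = Add(12, j) (Function('S')(j, d) = Add(-8, Add(j, 20)) = Add(-8, Add(20, j)) = Add(12, j))
Function('h')(q, K) = Add(q, Mul(-17, K, q)) (Function('h')(q, K) = Add(Mul(Mul(Add(12, -29), q), K), q) = Add(Mul(Mul(-17, q), K), q) = Add(Mul(-17, K, q), q) = Add(q, Mul(-17, K, q)))
Add(Add(1599740, Function('h')(-1416, Pow(-550, -1))), Mul(-1, 908652)) = Add(Add(1599740, Mul(-1416, Add(1, Mul(-17, Pow(-550, -1))))), Mul(-1, 908652)) = Add(Add(1599740, Mul(-1416, Add(1, Mul(-17, Rational(-1, 550))))), -908652) = Add(Add(1599740, Mul(-1416, Add(1, Rational(17, 550)))), -908652) = Add(Add(1599740, Mul(-1416, Rational(567, 550))), -908652) = Add(Add(1599740, Rational(-401436, 275)), -908652) = Add(Rational(439527064, 275), -908652) = Rational(189647764, 275)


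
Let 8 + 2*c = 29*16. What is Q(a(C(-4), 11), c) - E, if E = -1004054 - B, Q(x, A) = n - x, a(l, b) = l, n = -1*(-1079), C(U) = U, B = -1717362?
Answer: -712225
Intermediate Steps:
c = 228 (c = -4 + (29*16)/2 = -4 + (1/2)*464 = -4 + 232 = 228)
n = 1079
Q(x, A) = 1079 - x
E = 713308 (E = -1004054 - 1*(-1717362) = -1004054 + 1717362 = 713308)
Q(a(C(-4), 11), c) - E = (1079 - 1*(-4)) - 1*713308 = (1079 + 4) - 713308 = 1083 - 713308 = -712225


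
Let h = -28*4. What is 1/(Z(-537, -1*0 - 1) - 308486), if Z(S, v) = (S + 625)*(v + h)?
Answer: -1/318430 ≈ -3.1404e-6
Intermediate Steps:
h = -112
Z(S, v) = (-112 + v)*(625 + S) (Z(S, v) = (S + 625)*(v - 112) = (625 + S)*(-112 + v) = (-112 + v)*(625 + S))
1/(Z(-537, -1*0 - 1) - 308486) = 1/((-70000 - 112*(-537) + 625*(-1*0 - 1) - 537*(-1*0 - 1)) - 308486) = 1/((-70000 + 60144 + 625*(0 - 1) - 537*(0 - 1)) - 308486) = 1/((-70000 + 60144 + 625*(-1) - 537*(-1)) - 308486) = 1/((-70000 + 60144 - 625 + 537) - 308486) = 1/(-9944 - 308486) = 1/(-318430) = -1/318430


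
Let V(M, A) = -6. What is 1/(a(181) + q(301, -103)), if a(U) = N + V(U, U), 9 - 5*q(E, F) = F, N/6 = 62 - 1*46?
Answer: 5/562 ≈ 0.0088968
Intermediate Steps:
N = 96 (N = 6*(62 - 1*46) = 6*(62 - 46) = 6*16 = 96)
q(E, F) = 9/5 - F/5
a(U) = 90 (a(U) = 96 - 6 = 90)
1/(a(181) + q(301, -103)) = 1/(90 + (9/5 - ⅕*(-103))) = 1/(90 + (9/5 + 103/5)) = 1/(90 + 112/5) = 1/(562/5) = 5/562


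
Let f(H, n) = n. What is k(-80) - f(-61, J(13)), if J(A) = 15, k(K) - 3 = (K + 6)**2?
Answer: 5464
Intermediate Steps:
k(K) = 3 + (6 + K)**2 (k(K) = 3 + (K + 6)**2 = 3 + (6 + K)**2)
k(-80) - f(-61, J(13)) = (3 + (6 - 80)**2) - 1*15 = (3 + (-74)**2) - 15 = (3 + 5476) - 15 = 5479 - 15 = 5464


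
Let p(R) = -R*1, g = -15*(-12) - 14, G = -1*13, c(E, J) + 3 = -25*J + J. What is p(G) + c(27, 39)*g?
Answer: -155861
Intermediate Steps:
c(E, J) = -3 - 24*J (c(E, J) = -3 + (-25*J + J) = -3 - 24*J)
G = -13
g = 166 (g = 180 - 14 = 166)
p(R) = -R
p(G) + c(27, 39)*g = -1*(-13) + (-3 - 24*39)*166 = 13 + (-3 - 936)*166 = 13 - 939*166 = 13 - 155874 = -155861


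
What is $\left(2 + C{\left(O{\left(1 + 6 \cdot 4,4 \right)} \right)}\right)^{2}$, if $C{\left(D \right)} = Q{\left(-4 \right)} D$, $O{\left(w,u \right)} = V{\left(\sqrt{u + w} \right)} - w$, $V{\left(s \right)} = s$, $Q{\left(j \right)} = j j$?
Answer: $165828 - 12736 \sqrt{29} \approx 97243.0$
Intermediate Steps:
$Q{\left(j \right)} = j^{2}$
$O{\left(w,u \right)} = \sqrt{u + w} - w$
$C{\left(D \right)} = 16 D$ ($C{\left(D \right)} = \left(-4\right)^{2} D = 16 D$)
$\left(2 + C{\left(O{\left(1 + 6 \cdot 4,4 \right)} \right)}\right)^{2} = \left(2 + 16 \left(\sqrt{4 + \left(1 + 6 \cdot 4\right)} - \left(1 + 6 \cdot 4\right)\right)\right)^{2} = \left(2 + 16 \left(\sqrt{4 + \left(1 + 24\right)} - \left(1 + 24\right)\right)\right)^{2} = \left(2 + 16 \left(\sqrt{4 + 25} - 25\right)\right)^{2} = \left(2 + 16 \left(\sqrt{29} - 25\right)\right)^{2} = \left(2 + 16 \left(-25 + \sqrt{29}\right)\right)^{2} = \left(2 - \left(400 - 16 \sqrt{29}\right)\right)^{2} = \left(-398 + 16 \sqrt{29}\right)^{2}$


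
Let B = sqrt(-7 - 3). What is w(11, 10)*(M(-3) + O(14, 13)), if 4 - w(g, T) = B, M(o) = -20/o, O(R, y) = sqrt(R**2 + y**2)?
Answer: (4 - I*sqrt(10))*(20 + 3*sqrt(365))/3 ≈ 103.09 - 81.497*I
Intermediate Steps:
B = I*sqrt(10) (B = sqrt(-10) = I*sqrt(10) ≈ 3.1623*I)
w(g, T) = 4 - I*sqrt(10)
w(11, 10)*(M(-3) + O(14, 13)) = (4 - I*sqrt(10))*(-20/(-3) + sqrt(14**2 + 13**2)) = (4 - I*sqrt(10))*(-20*(-1/3) + sqrt(196 + 169)) = (4 - I*sqrt(10))*(20/3 + sqrt(365))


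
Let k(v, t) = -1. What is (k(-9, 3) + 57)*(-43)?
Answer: -2408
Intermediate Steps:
(k(-9, 3) + 57)*(-43) = (-1 + 57)*(-43) = 56*(-43) = -2408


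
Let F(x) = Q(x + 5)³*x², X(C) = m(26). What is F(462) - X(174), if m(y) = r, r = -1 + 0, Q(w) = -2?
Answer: -1707551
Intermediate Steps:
r = -1
m(y) = -1
X(C) = -1
F(x) = -8*x² (F(x) = (-2)³*x² = -8*x²)
F(462) - X(174) = -8*462² - 1*(-1) = -8*213444 + 1 = -1707552 + 1 = -1707551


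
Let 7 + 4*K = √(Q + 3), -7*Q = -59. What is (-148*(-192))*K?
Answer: -49728 + 28416*√35/7 ≈ -25712.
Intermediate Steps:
Q = 59/7 (Q = -⅐*(-59) = 59/7 ≈ 8.4286)
K = -7/4 + √35/7 (K = -7/4 + √(59/7 + 3)/4 = -7/4 + √(80/7)/4 = -7/4 + (4*√35/7)/4 = -7/4 + √35/7 ≈ -0.90485)
(-148*(-192))*K = (-148*(-192))*(-7/4 + √35/7) = 28416*(-7/4 + √35/7) = -49728 + 28416*√35/7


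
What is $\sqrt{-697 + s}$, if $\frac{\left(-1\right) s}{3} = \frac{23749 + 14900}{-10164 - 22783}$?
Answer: $\frac{28 i \sqrt{960174421}}{32947} \approx 26.334 i$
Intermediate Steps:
$s = \frac{115947}{32947}$ ($s = - 3 \frac{23749 + 14900}{-10164 - 22783} = - 3 \frac{38649}{-32947} = - 3 \cdot 38649 \left(- \frac{1}{32947}\right) = \left(-3\right) \left(- \frac{38649}{32947}\right) = \frac{115947}{32947} \approx 3.5192$)
$\sqrt{-697 + s} = \sqrt{-697 + \frac{115947}{32947}} = \sqrt{- \frac{22848112}{32947}} = \frac{28 i \sqrt{960174421}}{32947}$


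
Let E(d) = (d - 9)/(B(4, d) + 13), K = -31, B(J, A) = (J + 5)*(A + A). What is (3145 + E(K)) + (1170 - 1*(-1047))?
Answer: 584466/109 ≈ 5362.1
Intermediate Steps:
B(J, A) = 2*A*(5 + J) (B(J, A) = (5 + J)*(2*A) = 2*A*(5 + J))
E(d) = (-9 + d)/(13 + 18*d) (E(d) = (d - 9)/(2*d*(5 + 4) + 13) = (-9 + d)/(2*d*9 + 13) = (-9 + d)/(18*d + 13) = (-9 + d)/(13 + 18*d))
(3145 + E(K)) + (1170 - 1*(-1047)) = (3145 + (-9 - 31)/(13 + 18*(-31))) + (1170 - 1*(-1047)) = (3145 - 40/(13 - 558)) + (1170 + 1047) = (3145 - 40/(-545)) + 2217 = (3145 - 1/545*(-40)) + 2217 = (3145 + 8/109) + 2217 = 342813/109 + 2217 = 584466/109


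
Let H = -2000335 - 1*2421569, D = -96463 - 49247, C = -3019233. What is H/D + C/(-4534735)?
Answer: 683069842529/22025207895 ≈ 31.013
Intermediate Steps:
D = -145710
H = -4421904 (H = -2000335 - 2421569 = -4421904)
H/D + C/(-4534735) = -4421904/(-145710) - 3019233/(-4534735) = -4421904*(-1/145710) - 3019233*(-1/4534735) = 736984/24285 + 3019233/4534735 = 683069842529/22025207895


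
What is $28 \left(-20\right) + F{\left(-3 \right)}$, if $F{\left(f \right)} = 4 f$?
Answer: $-572$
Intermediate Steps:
$28 \left(-20\right) + F{\left(-3 \right)} = 28 \left(-20\right) + 4 \left(-3\right) = -560 - 12 = -572$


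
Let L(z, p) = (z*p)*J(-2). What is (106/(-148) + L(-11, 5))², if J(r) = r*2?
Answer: 263315529/5476 ≈ 48085.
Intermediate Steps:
J(r) = 2*r
L(z, p) = -4*p*z (L(z, p) = (z*p)*(2*(-2)) = (p*z)*(-4) = -4*p*z)
(106/(-148) + L(-11, 5))² = (106/(-148) - 4*5*(-11))² = (106*(-1/148) + 220)² = (-53/74 + 220)² = (16227/74)² = 263315529/5476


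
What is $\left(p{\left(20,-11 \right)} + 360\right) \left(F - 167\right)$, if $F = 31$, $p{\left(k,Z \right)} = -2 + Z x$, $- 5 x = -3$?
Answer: $- \frac{238952}{5} \approx -47790.0$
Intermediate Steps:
$x = \frac{3}{5}$ ($x = \left(- \frac{1}{5}\right) \left(-3\right) = \frac{3}{5} \approx 0.6$)
$p{\left(k,Z \right)} = -2 + \frac{3 Z}{5}$ ($p{\left(k,Z \right)} = -2 + Z \frac{3}{5} = -2 + \frac{3 Z}{5}$)
$\left(p{\left(20,-11 \right)} + 360\right) \left(F - 167\right) = \left(\left(-2 + \frac{3}{5} \left(-11\right)\right) + 360\right) \left(31 - 167\right) = \left(\left(-2 - \frac{33}{5}\right) + 360\right) \left(-136\right) = \left(- \frac{43}{5} + 360\right) \left(-136\right) = \frac{1757}{5} \left(-136\right) = - \frac{238952}{5}$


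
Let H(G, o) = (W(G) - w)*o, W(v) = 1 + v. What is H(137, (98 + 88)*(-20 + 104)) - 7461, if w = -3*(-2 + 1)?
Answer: 2101779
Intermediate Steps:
w = 3 (w = -3*(-1) = 3)
H(G, o) = o*(-2 + G) (H(G, o) = ((1 + G) - 1*3)*o = ((1 + G) - 3)*o = (-2 + G)*o = o*(-2 + G))
H(137, (98 + 88)*(-20 + 104)) - 7461 = ((98 + 88)*(-20 + 104))*(-2 + 137) - 7461 = (186*84)*135 - 7461 = 15624*135 - 7461 = 2109240 - 7461 = 2101779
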